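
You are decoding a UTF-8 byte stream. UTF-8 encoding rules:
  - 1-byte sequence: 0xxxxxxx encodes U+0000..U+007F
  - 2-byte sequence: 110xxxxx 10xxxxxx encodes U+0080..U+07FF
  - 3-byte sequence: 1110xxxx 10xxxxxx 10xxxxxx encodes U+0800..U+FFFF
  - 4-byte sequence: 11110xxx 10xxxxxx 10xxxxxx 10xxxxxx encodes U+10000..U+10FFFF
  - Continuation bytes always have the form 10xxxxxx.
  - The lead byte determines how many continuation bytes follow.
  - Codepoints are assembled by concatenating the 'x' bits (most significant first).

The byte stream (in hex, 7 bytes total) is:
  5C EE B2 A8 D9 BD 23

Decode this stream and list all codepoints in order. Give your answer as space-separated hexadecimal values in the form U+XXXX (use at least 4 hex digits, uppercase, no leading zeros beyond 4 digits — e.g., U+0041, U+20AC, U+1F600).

Answer: U+005C U+ECA8 U+067D U+0023

Derivation:
Byte[0]=5C: 1-byte ASCII. cp=U+005C
Byte[1]=EE: 3-byte lead, need 2 cont bytes. acc=0xE
Byte[2]=B2: continuation. acc=(acc<<6)|0x32=0x3B2
Byte[3]=A8: continuation. acc=(acc<<6)|0x28=0xECA8
Completed: cp=U+ECA8 (starts at byte 1)
Byte[4]=D9: 2-byte lead, need 1 cont bytes. acc=0x19
Byte[5]=BD: continuation. acc=(acc<<6)|0x3D=0x67D
Completed: cp=U+067D (starts at byte 4)
Byte[6]=23: 1-byte ASCII. cp=U+0023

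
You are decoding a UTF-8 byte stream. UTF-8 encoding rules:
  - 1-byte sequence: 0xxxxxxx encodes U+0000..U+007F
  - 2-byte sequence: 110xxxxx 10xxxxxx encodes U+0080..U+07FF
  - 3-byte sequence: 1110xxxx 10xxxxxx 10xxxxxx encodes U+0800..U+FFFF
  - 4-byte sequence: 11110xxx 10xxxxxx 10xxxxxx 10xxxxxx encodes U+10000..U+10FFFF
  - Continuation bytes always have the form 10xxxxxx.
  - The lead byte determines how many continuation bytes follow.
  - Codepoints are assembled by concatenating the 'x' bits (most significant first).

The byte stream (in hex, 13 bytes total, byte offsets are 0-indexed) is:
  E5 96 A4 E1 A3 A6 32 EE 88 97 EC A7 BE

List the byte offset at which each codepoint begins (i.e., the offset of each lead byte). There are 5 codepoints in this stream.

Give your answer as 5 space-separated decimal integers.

Answer: 0 3 6 7 10

Derivation:
Byte[0]=E5: 3-byte lead, need 2 cont bytes. acc=0x5
Byte[1]=96: continuation. acc=(acc<<6)|0x16=0x156
Byte[2]=A4: continuation. acc=(acc<<6)|0x24=0x55A4
Completed: cp=U+55A4 (starts at byte 0)
Byte[3]=E1: 3-byte lead, need 2 cont bytes. acc=0x1
Byte[4]=A3: continuation. acc=(acc<<6)|0x23=0x63
Byte[5]=A6: continuation. acc=(acc<<6)|0x26=0x18E6
Completed: cp=U+18E6 (starts at byte 3)
Byte[6]=32: 1-byte ASCII. cp=U+0032
Byte[7]=EE: 3-byte lead, need 2 cont bytes. acc=0xE
Byte[8]=88: continuation. acc=(acc<<6)|0x08=0x388
Byte[9]=97: continuation. acc=(acc<<6)|0x17=0xE217
Completed: cp=U+E217 (starts at byte 7)
Byte[10]=EC: 3-byte lead, need 2 cont bytes. acc=0xC
Byte[11]=A7: continuation. acc=(acc<<6)|0x27=0x327
Byte[12]=BE: continuation. acc=(acc<<6)|0x3E=0xC9FE
Completed: cp=U+C9FE (starts at byte 10)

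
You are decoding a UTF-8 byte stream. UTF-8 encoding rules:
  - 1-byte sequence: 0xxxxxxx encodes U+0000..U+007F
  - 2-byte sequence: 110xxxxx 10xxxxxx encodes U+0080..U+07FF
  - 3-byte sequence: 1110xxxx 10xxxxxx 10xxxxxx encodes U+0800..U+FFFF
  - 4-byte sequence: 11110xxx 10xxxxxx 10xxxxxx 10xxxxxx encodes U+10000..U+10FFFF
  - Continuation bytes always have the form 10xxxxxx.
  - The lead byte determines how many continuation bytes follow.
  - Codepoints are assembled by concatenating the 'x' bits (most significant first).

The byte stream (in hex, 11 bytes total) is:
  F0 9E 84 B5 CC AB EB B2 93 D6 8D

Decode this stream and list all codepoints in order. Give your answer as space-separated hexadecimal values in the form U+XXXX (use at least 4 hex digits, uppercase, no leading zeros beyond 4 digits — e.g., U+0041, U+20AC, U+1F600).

Answer: U+1E135 U+032B U+BC93 U+058D

Derivation:
Byte[0]=F0: 4-byte lead, need 3 cont bytes. acc=0x0
Byte[1]=9E: continuation. acc=(acc<<6)|0x1E=0x1E
Byte[2]=84: continuation. acc=(acc<<6)|0x04=0x784
Byte[3]=B5: continuation. acc=(acc<<6)|0x35=0x1E135
Completed: cp=U+1E135 (starts at byte 0)
Byte[4]=CC: 2-byte lead, need 1 cont bytes. acc=0xC
Byte[5]=AB: continuation. acc=(acc<<6)|0x2B=0x32B
Completed: cp=U+032B (starts at byte 4)
Byte[6]=EB: 3-byte lead, need 2 cont bytes. acc=0xB
Byte[7]=B2: continuation. acc=(acc<<6)|0x32=0x2F2
Byte[8]=93: continuation. acc=(acc<<6)|0x13=0xBC93
Completed: cp=U+BC93 (starts at byte 6)
Byte[9]=D6: 2-byte lead, need 1 cont bytes. acc=0x16
Byte[10]=8D: continuation. acc=(acc<<6)|0x0D=0x58D
Completed: cp=U+058D (starts at byte 9)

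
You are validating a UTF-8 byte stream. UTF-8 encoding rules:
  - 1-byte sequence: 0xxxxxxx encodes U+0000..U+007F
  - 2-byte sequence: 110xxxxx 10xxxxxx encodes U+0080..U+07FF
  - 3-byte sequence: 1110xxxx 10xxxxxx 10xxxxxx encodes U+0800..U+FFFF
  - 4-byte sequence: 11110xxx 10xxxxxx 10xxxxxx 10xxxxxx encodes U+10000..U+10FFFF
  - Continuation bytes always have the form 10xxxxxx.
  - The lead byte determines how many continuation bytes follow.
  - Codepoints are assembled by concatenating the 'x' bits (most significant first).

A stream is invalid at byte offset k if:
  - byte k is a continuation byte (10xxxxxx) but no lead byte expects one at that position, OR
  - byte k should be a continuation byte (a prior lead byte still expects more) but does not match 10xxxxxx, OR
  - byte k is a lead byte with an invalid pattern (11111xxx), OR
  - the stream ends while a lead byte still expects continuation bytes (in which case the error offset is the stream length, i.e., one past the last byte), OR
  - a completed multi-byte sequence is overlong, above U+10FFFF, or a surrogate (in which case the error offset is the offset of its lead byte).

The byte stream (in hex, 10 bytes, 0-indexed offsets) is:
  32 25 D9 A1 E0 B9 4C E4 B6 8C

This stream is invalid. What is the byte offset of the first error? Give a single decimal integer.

Answer: 6

Derivation:
Byte[0]=32: 1-byte ASCII. cp=U+0032
Byte[1]=25: 1-byte ASCII. cp=U+0025
Byte[2]=D9: 2-byte lead, need 1 cont bytes. acc=0x19
Byte[3]=A1: continuation. acc=(acc<<6)|0x21=0x661
Completed: cp=U+0661 (starts at byte 2)
Byte[4]=E0: 3-byte lead, need 2 cont bytes. acc=0x0
Byte[5]=B9: continuation. acc=(acc<<6)|0x39=0x39
Byte[6]=4C: expected 10xxxxxx continuation. INVALID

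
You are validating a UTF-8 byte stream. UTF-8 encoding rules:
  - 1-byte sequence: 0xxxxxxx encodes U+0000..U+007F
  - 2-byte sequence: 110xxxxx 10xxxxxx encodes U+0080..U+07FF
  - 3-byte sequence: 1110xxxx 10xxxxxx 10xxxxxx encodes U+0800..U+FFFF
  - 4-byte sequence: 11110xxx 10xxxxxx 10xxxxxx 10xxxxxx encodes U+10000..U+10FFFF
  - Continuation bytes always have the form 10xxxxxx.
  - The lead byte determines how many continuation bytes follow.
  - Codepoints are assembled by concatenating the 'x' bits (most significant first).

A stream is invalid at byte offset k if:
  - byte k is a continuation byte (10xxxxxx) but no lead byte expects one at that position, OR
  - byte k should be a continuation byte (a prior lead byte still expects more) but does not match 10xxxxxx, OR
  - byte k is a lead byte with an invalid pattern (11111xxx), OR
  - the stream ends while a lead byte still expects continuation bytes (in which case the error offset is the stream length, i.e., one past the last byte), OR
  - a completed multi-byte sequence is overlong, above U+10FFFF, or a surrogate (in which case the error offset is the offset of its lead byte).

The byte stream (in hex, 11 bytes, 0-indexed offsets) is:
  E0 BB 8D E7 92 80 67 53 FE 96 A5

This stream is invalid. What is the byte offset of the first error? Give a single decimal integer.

Answer: 8

Derivation:
Byte[0]=E0: 3-byte lead, need 2 cont bytes. acc=0x0
Byte[1]=BB: continuation. acc=(acc<<6)|0x3B=0x3B
Byte[2]=8D: continuation. acc=(acc<<6)|0x0D=0xECD
Completed: cp=U+0ECD (starts at byte 0)
Byte[3]=E7: 3-byte lead, need 2 cont bytes. acc=0x7
Byte[4]=92: continuation. acc=(acc<<6)|0x12=0x1D2
Byte[5]=80: continuation. acc=(acc<<6)|0x00=0x7480
Completed: cp=U+7480 (starts at byte 3)
Byte[6]=67: 1-byte ASCII. cp=U+0067
Byte[7]=53: 1-byte ASCII. cp=U+0053
Byte[8]=FE: INVALID lead byte (not 0xxx/110x/1110/11110)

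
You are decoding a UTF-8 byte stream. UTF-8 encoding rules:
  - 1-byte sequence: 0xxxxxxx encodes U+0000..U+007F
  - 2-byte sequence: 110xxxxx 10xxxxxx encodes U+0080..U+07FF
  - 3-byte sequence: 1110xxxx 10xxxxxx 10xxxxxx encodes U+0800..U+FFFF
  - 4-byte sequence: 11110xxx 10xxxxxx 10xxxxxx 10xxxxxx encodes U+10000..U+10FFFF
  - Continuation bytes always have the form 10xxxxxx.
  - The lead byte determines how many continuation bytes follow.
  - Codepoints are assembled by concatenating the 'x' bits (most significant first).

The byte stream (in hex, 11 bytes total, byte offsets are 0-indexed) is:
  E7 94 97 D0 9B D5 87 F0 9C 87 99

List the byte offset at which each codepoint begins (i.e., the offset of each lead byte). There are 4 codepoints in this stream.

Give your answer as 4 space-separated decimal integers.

Answer: 0 3 5 7

Derivation:
Byte[0]=E7: 3-byte lead, need 2 cont bytes. acc=0x7
Byte[1]=94: continuation. acc=(acc<<6)|0x14=0x1D4
Byte[2]=97: continuation. acc=(acc<<6)|0x17=0x7517
Completed: cp=U+7517 (starts at byte 0)
Byte[3]=D0: 2-byte lead, need 1 cont bytes. acc=0x10
Byte[4]=9B: continuation. acc=(acc<<6)|0x1B=0x41B
Completed: cp=U+041B (starts at byte 3)
Byte[5]=D5: 2-byte lead, need 1 cont bytes. acc=0x15
Byte[6]=87: continuation. acc=(acc<<6)|0x07=0x547
Completed: cp=U+0547 (starts at byte 5)
Byte[7]=F0: 4-byte lead, need 3 cont bytes. acc=0x0
Byte[8]=9C: continuation. acc=(acc<<6)|0x1C=0x1C
Byte[9]=87: continuation. acc=(acc<<6)|0x07=0x707
Byte[10]=99: continuation. acc=(acc<<6)|0x19=0x1C1D9
Completed: cp=U+1C1D9 (starts at byte 7)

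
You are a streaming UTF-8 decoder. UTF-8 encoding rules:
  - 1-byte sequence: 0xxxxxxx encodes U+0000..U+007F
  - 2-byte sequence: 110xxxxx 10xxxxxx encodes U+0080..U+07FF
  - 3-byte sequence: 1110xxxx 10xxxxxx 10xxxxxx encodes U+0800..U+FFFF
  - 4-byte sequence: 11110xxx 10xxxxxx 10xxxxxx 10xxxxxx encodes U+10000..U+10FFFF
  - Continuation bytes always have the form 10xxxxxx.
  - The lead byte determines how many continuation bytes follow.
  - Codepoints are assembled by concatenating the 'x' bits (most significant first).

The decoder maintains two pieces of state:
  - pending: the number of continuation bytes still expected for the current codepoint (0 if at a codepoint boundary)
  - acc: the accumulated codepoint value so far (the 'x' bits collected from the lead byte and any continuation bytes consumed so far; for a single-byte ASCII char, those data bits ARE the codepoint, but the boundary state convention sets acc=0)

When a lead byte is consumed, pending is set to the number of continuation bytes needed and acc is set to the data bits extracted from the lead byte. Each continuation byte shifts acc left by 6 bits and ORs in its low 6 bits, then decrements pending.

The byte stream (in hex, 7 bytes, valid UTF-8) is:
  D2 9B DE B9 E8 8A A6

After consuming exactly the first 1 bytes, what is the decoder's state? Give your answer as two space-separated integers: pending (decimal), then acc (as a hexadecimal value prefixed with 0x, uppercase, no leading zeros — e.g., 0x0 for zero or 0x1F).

Answer: 1 0x12

Derivation:
Byte[0]=D2: 2-byte lead. pending=1, acc=0x12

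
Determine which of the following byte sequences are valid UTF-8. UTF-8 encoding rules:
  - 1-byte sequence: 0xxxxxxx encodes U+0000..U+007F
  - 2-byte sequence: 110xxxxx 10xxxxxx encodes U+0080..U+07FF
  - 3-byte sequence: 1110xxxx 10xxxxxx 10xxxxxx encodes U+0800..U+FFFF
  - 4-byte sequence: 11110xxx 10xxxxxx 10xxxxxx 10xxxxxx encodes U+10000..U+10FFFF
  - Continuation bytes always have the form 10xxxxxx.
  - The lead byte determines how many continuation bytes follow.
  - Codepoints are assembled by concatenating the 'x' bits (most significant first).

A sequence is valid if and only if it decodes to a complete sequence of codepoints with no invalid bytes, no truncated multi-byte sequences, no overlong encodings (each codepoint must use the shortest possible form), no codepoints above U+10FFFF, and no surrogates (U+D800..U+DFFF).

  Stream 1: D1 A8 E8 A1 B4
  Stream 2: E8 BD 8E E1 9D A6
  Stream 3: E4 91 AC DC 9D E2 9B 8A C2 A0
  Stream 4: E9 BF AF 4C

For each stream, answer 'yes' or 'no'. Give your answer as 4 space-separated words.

Stream 1: decodes cleanly. VALID
Stream 2: decodes cleanly. VALID
Stream 3: decodes cleanly. VALID
Stream 4: decodes cleanly. VALID

Answer: yes yes yes yes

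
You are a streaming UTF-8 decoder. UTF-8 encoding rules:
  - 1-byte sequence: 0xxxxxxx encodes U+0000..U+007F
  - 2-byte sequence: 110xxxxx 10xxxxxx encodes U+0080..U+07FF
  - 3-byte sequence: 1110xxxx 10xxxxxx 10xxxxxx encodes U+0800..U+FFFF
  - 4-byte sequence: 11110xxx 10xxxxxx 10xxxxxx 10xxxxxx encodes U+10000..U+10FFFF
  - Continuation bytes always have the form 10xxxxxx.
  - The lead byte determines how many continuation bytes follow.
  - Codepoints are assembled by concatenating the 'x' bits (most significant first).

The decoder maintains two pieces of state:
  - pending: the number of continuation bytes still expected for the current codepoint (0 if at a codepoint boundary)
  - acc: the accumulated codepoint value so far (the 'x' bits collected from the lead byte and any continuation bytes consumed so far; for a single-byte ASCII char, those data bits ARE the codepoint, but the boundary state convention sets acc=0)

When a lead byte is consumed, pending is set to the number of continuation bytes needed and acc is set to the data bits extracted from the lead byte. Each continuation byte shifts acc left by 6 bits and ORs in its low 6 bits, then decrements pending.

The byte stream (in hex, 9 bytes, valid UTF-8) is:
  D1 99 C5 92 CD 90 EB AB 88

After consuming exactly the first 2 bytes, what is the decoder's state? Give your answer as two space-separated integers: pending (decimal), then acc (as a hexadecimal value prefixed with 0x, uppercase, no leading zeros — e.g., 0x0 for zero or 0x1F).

Byte[0]=D1: 2-byte lead. pending=1, acc=0x11
Byte[1]=99: continuation. acc=(acc<<6)|0x19=0x459, pending=0

Answer: 0 0x459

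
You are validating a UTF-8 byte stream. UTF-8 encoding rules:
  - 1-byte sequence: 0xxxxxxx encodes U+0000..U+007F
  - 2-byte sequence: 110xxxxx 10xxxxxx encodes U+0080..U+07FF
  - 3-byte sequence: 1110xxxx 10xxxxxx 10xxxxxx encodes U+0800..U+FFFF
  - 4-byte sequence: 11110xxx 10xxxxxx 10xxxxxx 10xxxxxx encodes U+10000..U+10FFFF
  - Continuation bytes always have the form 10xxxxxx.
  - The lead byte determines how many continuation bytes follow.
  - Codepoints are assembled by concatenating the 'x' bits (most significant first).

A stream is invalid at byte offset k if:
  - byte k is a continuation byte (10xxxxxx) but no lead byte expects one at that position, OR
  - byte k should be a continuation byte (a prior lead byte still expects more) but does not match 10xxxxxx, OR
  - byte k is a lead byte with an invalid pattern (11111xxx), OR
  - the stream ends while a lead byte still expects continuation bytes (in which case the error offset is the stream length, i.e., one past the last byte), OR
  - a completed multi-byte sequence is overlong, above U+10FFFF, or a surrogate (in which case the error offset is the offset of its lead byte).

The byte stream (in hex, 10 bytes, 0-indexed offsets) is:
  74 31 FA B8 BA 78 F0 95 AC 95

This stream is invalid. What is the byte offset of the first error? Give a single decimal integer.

Byte[0]=74: 1-byte ASCII. cp=U+0074
Byte[1]=31: 1-byte ASCII. cp=U+0031
Byte[2]=FA: INVALID lead byte (not 0xxx/110x/1110/11110)

Answer: 2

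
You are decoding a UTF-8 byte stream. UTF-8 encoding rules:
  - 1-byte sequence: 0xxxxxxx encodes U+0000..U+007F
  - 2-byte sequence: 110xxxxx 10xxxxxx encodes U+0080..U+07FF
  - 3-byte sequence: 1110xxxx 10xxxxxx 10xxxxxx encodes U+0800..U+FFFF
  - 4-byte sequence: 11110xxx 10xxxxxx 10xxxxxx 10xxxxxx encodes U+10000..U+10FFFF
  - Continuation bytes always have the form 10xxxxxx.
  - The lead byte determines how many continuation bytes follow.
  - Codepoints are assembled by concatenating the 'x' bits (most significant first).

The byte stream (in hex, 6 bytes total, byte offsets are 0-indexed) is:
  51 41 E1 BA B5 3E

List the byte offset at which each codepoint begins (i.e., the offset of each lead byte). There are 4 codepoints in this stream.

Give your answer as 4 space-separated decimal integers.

Byte[0]=51: 1-byte ASCII. cp=U+0051
Byte[1]=41: 1-byte ASCII. cp=U+0041
Byte[2]=E1: 3-byte lead, need 2 cont bytes. acc=0x1
Byte[3]=BA: continuation. acc=(acc<<6)|0x3A=0x7A
Byte[4]=B5: continuation. acc=(acc<<6)|0x35=0x1EB5
Completed: cp=U+1EB5 (starts at byte 2)
Byte[5]=3E: 1-byte ASCII. cp=U+003E

Answer: 0 1 2 5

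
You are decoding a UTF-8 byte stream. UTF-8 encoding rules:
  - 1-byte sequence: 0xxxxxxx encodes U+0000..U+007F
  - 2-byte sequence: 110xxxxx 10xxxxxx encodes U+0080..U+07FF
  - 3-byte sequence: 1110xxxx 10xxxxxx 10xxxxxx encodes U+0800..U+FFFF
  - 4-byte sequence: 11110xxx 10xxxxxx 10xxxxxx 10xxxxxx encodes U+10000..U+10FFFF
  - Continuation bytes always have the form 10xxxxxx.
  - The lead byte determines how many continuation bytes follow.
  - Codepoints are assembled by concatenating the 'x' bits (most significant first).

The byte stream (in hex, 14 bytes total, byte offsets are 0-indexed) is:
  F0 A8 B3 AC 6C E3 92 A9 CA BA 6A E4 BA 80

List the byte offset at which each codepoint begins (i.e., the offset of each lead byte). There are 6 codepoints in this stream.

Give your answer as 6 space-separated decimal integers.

Answer: 0 4 5 8 10 11

Derivation:
Byte[0]=F0: 4-byte lead, need 3 cont bytes. acc=0x0
Byte[1]=A8: continuation. acc=(acc<<6)|0x28=0x28
Byte[2]=B3: continuation. acc=(acc<<6)|0x33=0xA33
Byte[3]=AC: continuation. acc=(acc<<6)|0x2C=0x28CEC
Completed: cp=U+28CEC (starts at byte 0)
Byte[4]=6C: 1-byte ASCII. cp=U+006C
Byte[5]=E3: 3-byte lead, need 2 cont bytes. acc=0x3
Byte[6]=92: continuation. acc=(acc<<6)|0x12=0xD2
Byte[7]=A9: continuation. acc=(acc<<6)|0x29=0x34A9
Completed: cp=U+34A9 (starts at byte 5)
Byte[8]=CA: 2-byte lead, need 1 cont bytes. acc=0xA
Byte[9]=BA: continuation. acc=(acc<<6)|0x3A=0x2BA
Completed: cp=U+02BA (starts at byte 8)
Byte[10]=6A: 1-byte ASCII. cp=U+006A
Byte[11]=E4: 3-byte lead, need 2 cont bytes. acc=0x4
Byte[12]=BA: continuation. acc=(acc<<6)|0x3A=0x13A
Byte[13]=80: continuation. acc=(acc<<6)|0x00=0x4E80
Completed: cp=U+4E80 (starts at byte 11)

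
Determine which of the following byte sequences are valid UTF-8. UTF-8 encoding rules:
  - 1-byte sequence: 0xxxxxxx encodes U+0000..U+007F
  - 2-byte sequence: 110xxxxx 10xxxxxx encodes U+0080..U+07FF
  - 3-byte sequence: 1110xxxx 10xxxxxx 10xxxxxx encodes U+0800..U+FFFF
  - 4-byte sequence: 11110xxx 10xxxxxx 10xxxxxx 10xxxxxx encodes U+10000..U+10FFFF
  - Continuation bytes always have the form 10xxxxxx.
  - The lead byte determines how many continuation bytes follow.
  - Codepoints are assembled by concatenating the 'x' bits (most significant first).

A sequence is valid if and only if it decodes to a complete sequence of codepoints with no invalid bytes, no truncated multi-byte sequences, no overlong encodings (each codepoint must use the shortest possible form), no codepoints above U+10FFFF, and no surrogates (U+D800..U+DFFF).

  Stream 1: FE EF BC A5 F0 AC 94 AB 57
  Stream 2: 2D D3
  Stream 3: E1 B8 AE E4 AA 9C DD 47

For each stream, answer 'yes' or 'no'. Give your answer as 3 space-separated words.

Answer: no no no

Derivation:
Stream 1: error at byte offset 0. INVALID
Stream 2: error at byte offset 2. INVALID
Stream 3: error at byte offset 7. INVALID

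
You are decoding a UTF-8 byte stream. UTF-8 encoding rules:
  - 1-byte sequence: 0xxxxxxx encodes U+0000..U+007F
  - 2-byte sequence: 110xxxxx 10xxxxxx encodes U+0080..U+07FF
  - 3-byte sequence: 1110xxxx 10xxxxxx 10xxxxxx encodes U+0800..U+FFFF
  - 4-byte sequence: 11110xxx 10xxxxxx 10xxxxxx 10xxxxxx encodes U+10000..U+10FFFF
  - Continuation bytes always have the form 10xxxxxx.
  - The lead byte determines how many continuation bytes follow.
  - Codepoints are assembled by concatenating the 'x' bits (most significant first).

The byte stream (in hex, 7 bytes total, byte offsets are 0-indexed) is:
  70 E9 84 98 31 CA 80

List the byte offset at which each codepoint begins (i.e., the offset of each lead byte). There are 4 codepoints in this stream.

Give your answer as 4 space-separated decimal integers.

Byte[0]=70: 1-byte ASCII. cp=U+0070
Byte[1]=E9: 3-byte lead, need 2 cont bytes. acc=0x9
Byte[2]=84: continuation. acc=(acc<<6)|0x04=0x244
Byte[3]=98: continuation. acc=(acc<<6)|0x18=0x9118
Completed: cp=U+9118 (starts at byte 1)
Byte[4]=31: 1-byte ASCII. cp=U+0031
Byte[5]=CA: 2-byte lead, need 1 cont bytes. acc=0xA
Byte[6]=80: continuation. acc=(acc<<6)|0x00=0x280
Completed: cp=U+0280 (starts at byte 5)

Answer: 0 1 4 5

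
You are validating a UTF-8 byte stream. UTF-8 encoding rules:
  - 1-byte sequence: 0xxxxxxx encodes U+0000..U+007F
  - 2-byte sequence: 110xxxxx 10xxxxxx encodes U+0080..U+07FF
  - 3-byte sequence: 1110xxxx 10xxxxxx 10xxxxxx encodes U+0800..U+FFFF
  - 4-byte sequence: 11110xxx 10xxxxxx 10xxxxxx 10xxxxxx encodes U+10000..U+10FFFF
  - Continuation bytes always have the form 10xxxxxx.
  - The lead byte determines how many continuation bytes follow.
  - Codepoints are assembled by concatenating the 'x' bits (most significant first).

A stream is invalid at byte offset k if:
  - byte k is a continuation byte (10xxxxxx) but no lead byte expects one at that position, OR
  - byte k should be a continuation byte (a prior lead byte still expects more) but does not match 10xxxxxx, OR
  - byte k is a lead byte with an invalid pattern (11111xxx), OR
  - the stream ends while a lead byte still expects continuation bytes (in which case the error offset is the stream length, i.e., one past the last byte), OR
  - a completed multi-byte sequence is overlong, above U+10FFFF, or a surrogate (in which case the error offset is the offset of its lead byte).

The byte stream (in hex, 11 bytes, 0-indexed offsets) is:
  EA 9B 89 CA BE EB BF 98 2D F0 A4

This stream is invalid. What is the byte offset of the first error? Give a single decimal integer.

Answer: 11

Derivation:
Byte[0]=EA: 3-byte lead, need 2 cont bytes. acc=0xA
Byte[1]=9B: continuation. acc=(acc<<6)|0x1B=0x29B
Byte[2]=89: continuation. acc=(acc<<6)|0x09=0xA6C9
Completed: cp=U+A6C9 (starts at byte 0)
Byte[3]=CA: 2-byte lead, need 1 cont bytes. acc=0xA
Byte[4]=BE: continuation. acc=(acc<<6)|0x3E=0x2BE
Completed: cp=U+02BE (starts at byte 3)
Byte[5]=EB: 3-byte lead, need 2 cont bytes. acc=0xB
Byte[6]=BF: continuation. acc=(acc<<6)|0x3F=0x2FF
Byte[7]=98: continuation. acc=(acc<<6)|0x18=0xBFD8
Completed: cp=U+BFD8 (starts at byte 5)
Byte[8]=2D: 1-byte ASCII. cp=U+002D
Byte[9]=F0: 4-byte lead, need 3 cont bytes. acc=0x0
Byte[10]=A4: continuation. acc=(acc<<6)|0x24=0x24
Byte[11]: stream ended, expected continuation. INVALID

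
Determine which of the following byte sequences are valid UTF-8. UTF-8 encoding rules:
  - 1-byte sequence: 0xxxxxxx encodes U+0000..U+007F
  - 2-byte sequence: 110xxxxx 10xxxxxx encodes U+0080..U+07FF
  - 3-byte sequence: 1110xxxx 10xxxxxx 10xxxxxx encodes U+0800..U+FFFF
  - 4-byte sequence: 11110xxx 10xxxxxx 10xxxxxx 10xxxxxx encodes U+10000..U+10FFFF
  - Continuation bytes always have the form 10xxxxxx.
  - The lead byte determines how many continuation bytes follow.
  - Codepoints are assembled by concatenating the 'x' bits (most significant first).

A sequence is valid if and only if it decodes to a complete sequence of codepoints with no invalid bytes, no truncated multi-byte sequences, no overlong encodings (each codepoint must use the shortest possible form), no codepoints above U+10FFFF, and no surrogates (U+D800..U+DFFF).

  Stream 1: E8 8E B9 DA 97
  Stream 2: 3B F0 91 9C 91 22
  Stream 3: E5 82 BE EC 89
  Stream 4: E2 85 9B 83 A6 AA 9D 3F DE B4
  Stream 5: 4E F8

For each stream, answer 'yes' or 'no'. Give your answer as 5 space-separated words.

Answer: yes yes no no no

Derivation:
Stream 1: decodes cleanly. VALID
Stream 2: decodes cleanly. VALID
Stream 3: error at byte offset 5. INVALID
Stream 4: error at byte offset 3. INVALID
Stream 5: error at byte offset 1. INVALID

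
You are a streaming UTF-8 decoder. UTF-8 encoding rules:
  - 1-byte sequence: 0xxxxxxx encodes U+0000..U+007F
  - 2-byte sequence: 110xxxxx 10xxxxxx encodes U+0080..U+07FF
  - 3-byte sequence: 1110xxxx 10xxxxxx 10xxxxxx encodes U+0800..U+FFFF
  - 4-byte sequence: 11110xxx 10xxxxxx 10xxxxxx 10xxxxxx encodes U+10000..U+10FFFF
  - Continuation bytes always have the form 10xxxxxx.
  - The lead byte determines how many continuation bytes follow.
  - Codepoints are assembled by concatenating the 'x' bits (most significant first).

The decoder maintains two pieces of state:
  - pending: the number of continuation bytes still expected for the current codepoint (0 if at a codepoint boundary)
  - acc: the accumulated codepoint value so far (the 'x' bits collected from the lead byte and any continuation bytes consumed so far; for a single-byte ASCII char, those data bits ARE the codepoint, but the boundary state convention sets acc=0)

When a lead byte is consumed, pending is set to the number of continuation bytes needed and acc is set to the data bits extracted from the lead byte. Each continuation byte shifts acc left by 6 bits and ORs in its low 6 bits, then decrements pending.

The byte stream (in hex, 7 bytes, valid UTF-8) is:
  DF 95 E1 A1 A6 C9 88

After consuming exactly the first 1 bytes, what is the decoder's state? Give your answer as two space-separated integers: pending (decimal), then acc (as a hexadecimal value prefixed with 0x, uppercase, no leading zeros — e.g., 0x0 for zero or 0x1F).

Byte[0]=DF: 2-byte lead. pending=1, acc=0x1F

Answer: 1 0x1F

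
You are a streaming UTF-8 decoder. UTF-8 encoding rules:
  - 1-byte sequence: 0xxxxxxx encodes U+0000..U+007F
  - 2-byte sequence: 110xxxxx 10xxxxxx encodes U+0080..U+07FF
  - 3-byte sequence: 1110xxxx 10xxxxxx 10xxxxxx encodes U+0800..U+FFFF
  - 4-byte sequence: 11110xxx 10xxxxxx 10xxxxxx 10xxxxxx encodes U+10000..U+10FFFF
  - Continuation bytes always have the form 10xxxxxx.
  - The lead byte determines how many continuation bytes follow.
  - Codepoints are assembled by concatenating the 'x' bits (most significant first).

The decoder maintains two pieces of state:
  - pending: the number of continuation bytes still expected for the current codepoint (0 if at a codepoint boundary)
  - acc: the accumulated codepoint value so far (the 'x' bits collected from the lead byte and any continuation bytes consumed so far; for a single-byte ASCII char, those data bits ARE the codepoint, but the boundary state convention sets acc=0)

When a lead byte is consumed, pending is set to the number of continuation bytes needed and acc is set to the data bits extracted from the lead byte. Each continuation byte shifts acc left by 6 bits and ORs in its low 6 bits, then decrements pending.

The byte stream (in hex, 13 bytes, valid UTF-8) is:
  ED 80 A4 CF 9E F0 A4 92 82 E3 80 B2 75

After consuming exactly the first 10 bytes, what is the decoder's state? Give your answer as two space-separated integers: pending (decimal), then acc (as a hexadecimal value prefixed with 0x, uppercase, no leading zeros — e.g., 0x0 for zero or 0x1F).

Byte[0]=ED: 3-byte lead. pending=2, acc=0xD
Byte[1]=80: continuation. acc=(acc<<6)|0x00=0x340, pending=1
Byte[2]=A4: continuation. acc=(acc<<6)|0x24=0xD024, pending=0
Byte[3]=CF: 2-byte lead. pending=1, acc=0xF
Byte[4]=9E: continuation. acc=(acc<<6)|0x1E=0x3DE, pending=0
Byte[5]=F0: 4-byte lead. pending=3, acc=0x0
Byte[6]=A4: continuation. acc=(acc<<6)|0x24=0x24, pending=2
Byte[7]=92: continuation. acc=(acc<<6)|0x12=0x912, pending=1
Byte[8]=82: continuation. acc=(acc<<6)|0x02=0x24482, pending=0
Byte[9]=E3: 3-byte lead. pending=2, acc=0x3

Answer: 2 0x3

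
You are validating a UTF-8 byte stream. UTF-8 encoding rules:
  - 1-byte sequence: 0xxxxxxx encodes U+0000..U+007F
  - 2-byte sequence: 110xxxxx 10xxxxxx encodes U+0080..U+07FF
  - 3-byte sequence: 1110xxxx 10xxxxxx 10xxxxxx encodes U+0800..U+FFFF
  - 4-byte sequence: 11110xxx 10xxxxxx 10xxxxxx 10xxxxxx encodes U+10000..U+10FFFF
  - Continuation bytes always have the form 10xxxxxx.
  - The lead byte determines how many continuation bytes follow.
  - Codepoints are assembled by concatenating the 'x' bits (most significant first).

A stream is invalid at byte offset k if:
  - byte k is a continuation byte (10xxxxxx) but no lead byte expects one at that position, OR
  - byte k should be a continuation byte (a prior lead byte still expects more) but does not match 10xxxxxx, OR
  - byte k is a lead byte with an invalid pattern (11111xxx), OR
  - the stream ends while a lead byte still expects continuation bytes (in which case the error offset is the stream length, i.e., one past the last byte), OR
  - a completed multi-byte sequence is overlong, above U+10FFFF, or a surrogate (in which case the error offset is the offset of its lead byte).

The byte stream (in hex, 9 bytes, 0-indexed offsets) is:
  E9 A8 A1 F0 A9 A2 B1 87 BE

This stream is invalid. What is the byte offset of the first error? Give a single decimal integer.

Answer: 7

Derivation:
Byte[0]=E9: 3-byte lead, need 2 cont bytes. acc=0x9
Byte[1]=A8: continuation. acc=(acc<<6)|0x28=0x268
Byte[2]=A1: continuation. acc=(acc<<6)|0x21=0x9A21
Completed: cp=U+9A21 (starts at byte 0)
Byte[3]=F0: 4-byte lead, need 3 cont bytes. acc=0x0
Byte[4]=A9: continuation. acc=(acc<<6)|0x29=0x29
Byte[5]=A2: continuation. acc=(acc<<6)|0x22=0xA62
Byte[6]=B1: continuation. acc=(acc<<6)|0x31=0x298B1
Completed: cp=U+298B1 (starts at byte 3)
Byte[7]=87: INVALID lead byte (not 0xxx/110x/1110/11110)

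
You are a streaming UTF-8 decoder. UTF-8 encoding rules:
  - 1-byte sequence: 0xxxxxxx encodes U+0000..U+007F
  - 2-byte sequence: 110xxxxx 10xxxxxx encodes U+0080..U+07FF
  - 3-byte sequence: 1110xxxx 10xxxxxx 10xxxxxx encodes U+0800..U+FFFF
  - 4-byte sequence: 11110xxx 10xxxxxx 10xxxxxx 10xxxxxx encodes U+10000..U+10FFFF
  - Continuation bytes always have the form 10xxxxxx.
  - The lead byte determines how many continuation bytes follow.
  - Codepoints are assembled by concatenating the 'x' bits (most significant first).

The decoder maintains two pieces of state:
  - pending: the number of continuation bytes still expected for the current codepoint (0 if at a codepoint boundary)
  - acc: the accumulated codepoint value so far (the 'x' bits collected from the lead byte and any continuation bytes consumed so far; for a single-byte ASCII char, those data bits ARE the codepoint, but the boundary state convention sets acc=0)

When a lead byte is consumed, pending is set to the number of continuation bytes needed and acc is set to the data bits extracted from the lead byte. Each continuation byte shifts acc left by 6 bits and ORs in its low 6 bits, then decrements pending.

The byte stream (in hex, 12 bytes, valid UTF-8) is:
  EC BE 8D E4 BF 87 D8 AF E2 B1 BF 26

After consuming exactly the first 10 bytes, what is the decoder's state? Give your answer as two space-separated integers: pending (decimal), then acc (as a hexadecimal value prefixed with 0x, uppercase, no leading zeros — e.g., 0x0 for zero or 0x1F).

Byte[0]=EC: 3-byte lead. pending=2, acc=0xC
Byte[1]=BE: continuation. acc=(acc<<6)|0x3E=0x33E, pending=1
Byte[2]=8D: continuation. acc=(acc<<6)|0x0D=0xCF8D, pending=0
Byte[3]=E4: 3-byte lead. pending=2, acc=0x4
Byte[4]=BF: continuation. acc=(acc<<6)|0x3F=0x13F, pending=1
Byte[5]=87: continuation. acc=(acc<<6)|0x07=0x4FC7, pending=0
Byte[6]=D8: 2-byte lead. pending=1, acc=0x18
Byte[7]=AF: continuation. acc=(acc<<6)|0x2F=0x62F, pending=0
Byte[8]=E2: 3-byte lead. pending=2, acc=0x2
Byte[9]=B1: continuation. acc=(acc<<6)|0x31=0xB1, pending=1

Answer: 1 0xB1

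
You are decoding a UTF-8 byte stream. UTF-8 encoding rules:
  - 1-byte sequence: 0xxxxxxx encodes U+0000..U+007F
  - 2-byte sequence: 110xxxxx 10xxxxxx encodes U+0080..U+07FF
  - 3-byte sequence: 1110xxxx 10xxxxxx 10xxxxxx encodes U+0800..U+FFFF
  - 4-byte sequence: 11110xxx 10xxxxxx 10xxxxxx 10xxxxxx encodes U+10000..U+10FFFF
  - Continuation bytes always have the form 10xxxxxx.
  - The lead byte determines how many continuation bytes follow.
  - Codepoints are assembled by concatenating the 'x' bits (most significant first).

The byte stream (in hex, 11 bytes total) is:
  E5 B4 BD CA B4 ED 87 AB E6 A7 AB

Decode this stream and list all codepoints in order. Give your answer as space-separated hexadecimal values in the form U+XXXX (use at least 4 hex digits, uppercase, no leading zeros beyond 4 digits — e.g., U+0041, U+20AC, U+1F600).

Byte[0]=E5: 3-byte lead, need 2 cont bytes. acc=0x5
Byte[1]=B4: continuation. acc=(acc<<6)|0x34=0x174
Byte[2]=BD: continuation. acc=(acc<<6)|0x3D=0x5D3D
Completed: cp=U+5D3D (starts at byte 0)
Byte[3]=CA: 2-byte lead, need 1 cont bytes. acc=0xA
Byte[4]=B4: continuation. acc=(acc<<6)|0x34=0x2B4
Completed: cp=U+02B4 (starts at byte 3)
Byte[5]=ED: 3-byte lead, need 2 cont bytes. acc=0xD
Byte[6]=87: continuation. acc=(acc<<6)|0x07=0x347
Byte[7]=AB: continuation. acc=(acc<<6)|0x2B=0xD1EB
Completed: cp=U+D1EB (starts at byte 5)
Byte[8]=E6: 3-byte lead, need 2 cont bytes. acc=0x6
Byte[9]=A7: continuation. acc=(acc<<6)|0x27=0x1A7
Byte[10]=AB: continuation. acc=(acc<<6)|0x2B=0x69EB
Completed: cp=U+69EB (starts at byte 8)

Answer: U+5D3D U+02B4 U+D1EB U+69EB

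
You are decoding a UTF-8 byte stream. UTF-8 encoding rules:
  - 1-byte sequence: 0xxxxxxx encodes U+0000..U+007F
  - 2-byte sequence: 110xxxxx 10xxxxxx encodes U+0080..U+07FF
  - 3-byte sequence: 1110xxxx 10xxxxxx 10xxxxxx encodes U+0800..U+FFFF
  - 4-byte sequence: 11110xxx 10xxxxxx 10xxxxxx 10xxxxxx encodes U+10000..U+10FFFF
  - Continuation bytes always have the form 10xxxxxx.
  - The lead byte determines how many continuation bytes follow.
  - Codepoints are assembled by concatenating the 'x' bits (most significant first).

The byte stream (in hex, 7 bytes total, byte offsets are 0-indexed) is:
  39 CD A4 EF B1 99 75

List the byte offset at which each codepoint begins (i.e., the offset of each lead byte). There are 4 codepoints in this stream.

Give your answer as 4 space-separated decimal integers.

Answer: 0 1 3 6

Derivation:
Byte[0]=39: 1-byte ASCII. cp=U+0039
Byte[1]=CD: 2-byte lead, need 1 cont bytes. acc=0xD
Byte[2]=A4: continuation. acc=(acc<<6)|0x24=0x364
Completed: cp=U+0364 (starts at byte 1)
Byte[3]=EF: 3-byte lead, need 2 cont bytes. acc=0xF
Byte[4]=B1: continuation. acc=(acc<<6)|0x31=0x3F1
Byte[5]=99: continuation. acc=(acc<<6)|0x19=0xFC59
Completed: cp=U+FC59 (starts at byte 3)
Byte[6]=75: 1-byte ASCII. cp=U+0075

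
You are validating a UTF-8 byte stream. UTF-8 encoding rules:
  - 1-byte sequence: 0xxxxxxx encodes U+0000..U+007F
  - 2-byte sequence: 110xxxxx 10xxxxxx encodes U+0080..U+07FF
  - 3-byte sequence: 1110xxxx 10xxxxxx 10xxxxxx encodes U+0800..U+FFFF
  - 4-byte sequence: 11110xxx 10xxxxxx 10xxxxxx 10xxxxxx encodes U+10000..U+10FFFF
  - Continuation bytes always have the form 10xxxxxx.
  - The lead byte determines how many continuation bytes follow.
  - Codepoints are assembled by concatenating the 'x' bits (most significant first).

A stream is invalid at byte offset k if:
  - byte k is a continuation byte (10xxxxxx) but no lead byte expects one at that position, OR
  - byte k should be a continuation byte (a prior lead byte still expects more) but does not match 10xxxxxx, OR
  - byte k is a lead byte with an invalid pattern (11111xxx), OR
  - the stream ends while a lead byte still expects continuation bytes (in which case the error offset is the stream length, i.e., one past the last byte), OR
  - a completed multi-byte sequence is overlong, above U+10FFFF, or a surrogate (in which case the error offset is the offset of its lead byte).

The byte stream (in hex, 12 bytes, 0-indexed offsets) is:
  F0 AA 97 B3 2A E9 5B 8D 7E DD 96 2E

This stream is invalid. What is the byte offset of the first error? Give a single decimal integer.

Answer: 6

Derivation:
Byte[0]=F0: 4-byte lead, need 3 cont bytes. acc=0x0
Byte[1]=AA: continuation. acc=(acc<<6)|0x2A=0x2A
Byte[2]=97: continuation. acc=(acc<<6)|0x17=0xA97
Byte[3]=B3: continuation. acc=(acc<<6)|0x33=0x2A5F3
Completed: cp=U+2A5F3 (starts at byte 0)
Byte[4]=2A: 1-byte ASCII. cp=U+002A
Byte[5]=E9: 3-byte lead, need 2 cont bytes. acc=0x9
Byte[6]=5B: expected 10xxxxxx continuation. INVALID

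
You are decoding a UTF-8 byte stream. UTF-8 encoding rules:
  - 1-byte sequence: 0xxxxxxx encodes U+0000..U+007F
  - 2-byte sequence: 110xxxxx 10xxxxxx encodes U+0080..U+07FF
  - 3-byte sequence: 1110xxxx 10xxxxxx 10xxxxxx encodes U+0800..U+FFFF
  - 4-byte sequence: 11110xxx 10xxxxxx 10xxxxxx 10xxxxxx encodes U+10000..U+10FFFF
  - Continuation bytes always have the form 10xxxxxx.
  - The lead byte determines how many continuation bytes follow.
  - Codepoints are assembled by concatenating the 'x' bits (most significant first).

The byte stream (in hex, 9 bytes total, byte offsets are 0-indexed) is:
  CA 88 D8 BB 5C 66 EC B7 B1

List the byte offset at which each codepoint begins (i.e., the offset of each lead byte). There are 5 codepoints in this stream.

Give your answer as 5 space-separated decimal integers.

Byte[0]=CA: 2-byte lead, need 1 cont bytes. acc=0xA
Byte[1]=88: continuation. acc=(acc<<6)|0x08=0x288
Completed: cp=U+0288 (starts at byte 0)
Byte[2]=D8: 2-byte lead, need 1 cont bytes. acc=0x18
Byte[3]=BB: continuation. acc=(acc<<6)|0x3B=0x63B
Completed: cp=U+063B (starts at byte 2)
Byte[4]=5C: 1-byte ASCII. cp=U+005C
Byte[5]=66: 1-byte ASCII. cp=U+0066
Byte[6]=EC: 3-byte lead, need 2 cont bytes. acc=0xC
Byte[7]=B7: continuation. acc=(acc<<6)|0x37=0x337
Byte[8]=B1: continuation. acc=(acc<<6)|0x31=0xCDF1
Completed: cp=U+CDF1 (starts at byte 6)

Answer: 0 2 4 5 6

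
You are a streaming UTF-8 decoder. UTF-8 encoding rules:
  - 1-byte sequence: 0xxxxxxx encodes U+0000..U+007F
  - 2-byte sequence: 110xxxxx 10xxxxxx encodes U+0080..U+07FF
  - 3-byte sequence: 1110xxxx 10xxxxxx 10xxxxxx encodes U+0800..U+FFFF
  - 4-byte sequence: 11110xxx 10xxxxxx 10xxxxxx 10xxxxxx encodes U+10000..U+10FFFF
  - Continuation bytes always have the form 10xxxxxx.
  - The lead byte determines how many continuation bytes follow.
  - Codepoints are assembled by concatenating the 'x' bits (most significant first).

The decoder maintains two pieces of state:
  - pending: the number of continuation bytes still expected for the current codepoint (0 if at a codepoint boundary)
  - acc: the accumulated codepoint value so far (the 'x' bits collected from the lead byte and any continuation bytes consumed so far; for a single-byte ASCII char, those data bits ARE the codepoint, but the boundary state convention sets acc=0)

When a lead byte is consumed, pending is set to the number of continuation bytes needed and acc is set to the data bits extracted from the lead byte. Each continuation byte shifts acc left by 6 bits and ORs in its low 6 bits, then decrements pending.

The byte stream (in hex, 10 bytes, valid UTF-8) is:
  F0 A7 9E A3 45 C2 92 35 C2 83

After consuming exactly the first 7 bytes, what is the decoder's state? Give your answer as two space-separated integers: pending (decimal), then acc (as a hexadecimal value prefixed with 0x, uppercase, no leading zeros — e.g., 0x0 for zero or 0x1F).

Answer: 0 0x92

Derivation:
Byte[0]=F0: 4-byte lead. pending=3, acc=0x0
Byte[1]=A7: continuation. acc=(acc<<6)|0x27=0x27, pending=2
Byte[2]=9E: continuation. acc=(acc<<6)|0x1E=0x9DE, pending=1
Byte[3]=A3: continuation. acc=(acc<<6)|0x23=0x277A3, pending=0
Byte[4]=45: 1-byte. pending=0, acc=0x0
Byte[5]=C2: 2-byte lead. pending=1, acc=0x2
Byte[6]=92: continuation. acc=(acc<<6)|0x12=0x92, pending=0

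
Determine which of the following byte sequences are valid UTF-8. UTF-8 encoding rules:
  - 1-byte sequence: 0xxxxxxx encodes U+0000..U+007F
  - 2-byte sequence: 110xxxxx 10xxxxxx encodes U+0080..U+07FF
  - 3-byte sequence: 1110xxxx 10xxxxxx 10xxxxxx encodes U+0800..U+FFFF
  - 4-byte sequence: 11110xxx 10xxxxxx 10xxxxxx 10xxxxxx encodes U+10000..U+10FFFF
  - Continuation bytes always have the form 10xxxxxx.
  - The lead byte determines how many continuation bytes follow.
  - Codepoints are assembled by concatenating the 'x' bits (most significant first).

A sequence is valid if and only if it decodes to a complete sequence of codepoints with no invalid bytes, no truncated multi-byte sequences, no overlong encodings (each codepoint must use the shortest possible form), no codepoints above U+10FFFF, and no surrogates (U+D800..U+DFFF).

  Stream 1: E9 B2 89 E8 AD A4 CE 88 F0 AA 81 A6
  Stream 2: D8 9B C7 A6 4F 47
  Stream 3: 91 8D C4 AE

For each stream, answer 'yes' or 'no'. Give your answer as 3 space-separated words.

Answer: yes yes no

Derivation:
Stream 1: decodes cleanly. VALID
Stream 2: decodes cleanly. VALID
Stream 3: error at byte offset 0. INVALID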